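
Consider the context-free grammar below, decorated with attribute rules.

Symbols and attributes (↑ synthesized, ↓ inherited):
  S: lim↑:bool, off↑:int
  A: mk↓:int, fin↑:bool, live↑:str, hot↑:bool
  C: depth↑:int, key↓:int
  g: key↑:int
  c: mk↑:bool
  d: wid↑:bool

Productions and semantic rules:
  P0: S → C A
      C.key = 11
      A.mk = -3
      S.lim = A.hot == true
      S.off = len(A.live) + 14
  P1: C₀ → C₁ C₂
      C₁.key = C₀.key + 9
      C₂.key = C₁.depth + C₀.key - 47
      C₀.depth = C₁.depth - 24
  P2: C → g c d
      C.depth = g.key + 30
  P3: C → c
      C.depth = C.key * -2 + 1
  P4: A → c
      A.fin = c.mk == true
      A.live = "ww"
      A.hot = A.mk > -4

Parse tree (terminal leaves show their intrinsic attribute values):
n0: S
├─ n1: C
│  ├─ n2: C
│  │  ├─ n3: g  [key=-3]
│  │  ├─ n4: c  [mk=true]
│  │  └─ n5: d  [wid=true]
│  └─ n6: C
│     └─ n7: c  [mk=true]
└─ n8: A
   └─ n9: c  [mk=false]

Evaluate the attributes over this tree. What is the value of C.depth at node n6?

1. n1.key = 11  [11]
2. n2.key = 20  [C₀.key + 9]
3. n3.key = -3  [terminal]
4. n4.mk = true  [terminal]
5. n5.wid = true  [terminal]
6. n2.depth = 27  [g.key + 30]
7. n6.key = -9  [C₁.depth + C₀.key - 47]
8. n7.mk = true  [terminal]
9. n6.depth = 19  [C.key * -2 + 1]
10. n1.depth = 3  [C₁.depth - 24]
11. n8.mk = -3  [-3]
12. n9.mk = false  [terminal]
13. n8.fin = false  [c.mk == true]
14. n8.live = "ww"  ["ww"]
15. n8.hot = true  [A.mk > -4]
16. n0.lim = true  [A.hot == true]
17. n0.off = 16  [len(A.live) + 14]

19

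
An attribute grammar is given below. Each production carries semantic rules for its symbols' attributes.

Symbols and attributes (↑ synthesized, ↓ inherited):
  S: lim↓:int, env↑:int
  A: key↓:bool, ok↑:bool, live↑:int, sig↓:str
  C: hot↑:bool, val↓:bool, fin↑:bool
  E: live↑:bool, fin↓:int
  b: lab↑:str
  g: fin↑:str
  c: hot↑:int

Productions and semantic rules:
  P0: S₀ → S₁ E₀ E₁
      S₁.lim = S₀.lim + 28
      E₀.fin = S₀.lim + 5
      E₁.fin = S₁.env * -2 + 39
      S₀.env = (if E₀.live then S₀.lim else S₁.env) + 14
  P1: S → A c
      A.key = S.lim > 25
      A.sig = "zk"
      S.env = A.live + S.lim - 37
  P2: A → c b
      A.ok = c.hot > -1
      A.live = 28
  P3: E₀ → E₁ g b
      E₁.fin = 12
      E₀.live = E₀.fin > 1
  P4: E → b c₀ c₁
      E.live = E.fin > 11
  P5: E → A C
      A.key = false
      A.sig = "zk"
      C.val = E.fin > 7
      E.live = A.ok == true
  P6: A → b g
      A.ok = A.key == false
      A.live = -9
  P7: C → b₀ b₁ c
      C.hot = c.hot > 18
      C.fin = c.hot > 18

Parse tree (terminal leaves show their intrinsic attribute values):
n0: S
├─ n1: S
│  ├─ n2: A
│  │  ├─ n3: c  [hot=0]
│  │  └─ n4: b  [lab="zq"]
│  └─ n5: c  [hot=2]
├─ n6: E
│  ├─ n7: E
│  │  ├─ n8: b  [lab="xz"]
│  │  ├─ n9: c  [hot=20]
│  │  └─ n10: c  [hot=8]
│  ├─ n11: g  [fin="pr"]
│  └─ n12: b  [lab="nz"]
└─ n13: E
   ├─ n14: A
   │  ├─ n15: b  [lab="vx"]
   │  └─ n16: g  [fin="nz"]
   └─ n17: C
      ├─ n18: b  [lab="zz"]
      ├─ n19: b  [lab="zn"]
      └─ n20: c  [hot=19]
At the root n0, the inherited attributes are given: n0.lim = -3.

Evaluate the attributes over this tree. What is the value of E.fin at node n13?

1. n0.lim = -3  [given at root]
2. n1.lim = 25  [S₀.lim + 28]
3. n2.key = false  [S.lim > 25]
4. n2.sig = "zk"  ["zk"]
5. n3.hot = 0  [terminal]
6. n4.lab = "zq"  [terminal]
7. n2.ok = true  [c.hot > -1]
8. n2.live = 28  [28]
9. n5.hot = 2  [terminal]
10. n1.env = 16  [A.live + S.lim - 37]
11. n6.fin = 2  [S₀.lim + 5]
12. n7.fin = 12  [12]
13. n8.lab = "xz"  [terminal]
14. n9.hot = 20  [terminal]
15. n10.hot = 8  [terminal]
16. n7.live = true  [E.fin > 11]
17. n11.fin = "pr"  [terminal]
18. n12.lab = "nz"  [terminal]
19. n6.live = true  [E₀.fin > 1]
20. n13.fin = 7  [S₁.env * -2 + 39]
21. n14.key = false  [false]
22. n14.sig = "zk"  ["zk"]
23. n15.lab = "vx"  [terminal]
24. n16.fin = "nz"  [terminal]
25. n14.ok = true  [A.key == false]
26. n14.live = -9  [-9]
27. n17.val = false  [E.fin > 7]
28. n18.lab = "zz"  [terminal]
29. n19.lab = "zn"  [terminal]
30. n20.hot = 19  [terminal]
31. n17.hot = true  [c.hot > 18]
32. n17.fin = true  [c.hot > 18]
33. n13.live = true  [A.ok == true]
34. n0.env = 11  [(if E₀.live then S₀.lim else S₁.env) + 14]

7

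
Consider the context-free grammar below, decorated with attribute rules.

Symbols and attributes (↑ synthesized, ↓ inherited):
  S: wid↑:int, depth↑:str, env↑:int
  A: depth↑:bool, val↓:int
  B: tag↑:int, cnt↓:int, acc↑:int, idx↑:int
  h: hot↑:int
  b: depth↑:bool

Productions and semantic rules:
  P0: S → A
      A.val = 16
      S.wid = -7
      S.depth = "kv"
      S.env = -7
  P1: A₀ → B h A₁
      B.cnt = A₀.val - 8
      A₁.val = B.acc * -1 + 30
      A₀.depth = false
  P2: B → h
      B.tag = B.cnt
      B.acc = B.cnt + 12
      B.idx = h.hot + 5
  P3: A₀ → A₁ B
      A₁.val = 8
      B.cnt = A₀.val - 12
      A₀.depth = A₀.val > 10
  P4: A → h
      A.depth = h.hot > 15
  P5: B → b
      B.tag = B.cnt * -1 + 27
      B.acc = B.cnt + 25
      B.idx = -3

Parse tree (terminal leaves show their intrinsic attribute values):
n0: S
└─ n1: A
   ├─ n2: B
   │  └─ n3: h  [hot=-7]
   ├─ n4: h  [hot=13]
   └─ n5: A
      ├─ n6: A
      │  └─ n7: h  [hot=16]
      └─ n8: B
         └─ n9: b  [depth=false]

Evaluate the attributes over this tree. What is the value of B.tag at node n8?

29

1. n1.val = 16  [16]
2. n2.cnt = 8  [A₀.val - 8]
3. n3.hot = -7  [terminal]
4. n2.tag = 8  [B.cnt]
5. n2.acc = 20  [B.cnt + 12]
6. n2.idx = -2  [h.hot + 5]
7. n4.hot = 13  [terminal]
8. n5.val = 10  [B.acc * -1 + 30]
9. n6.val = 8  [8]
10. n7.hot = 16  [terminal]
11. n6.depth = true  [h.hot > 15]
12. n8.cnt = -2  [A₀.val - 12]
13. n9.depth = false  [terminal]
14. n8.tag = 29  [B.cnt * -1 + 27]
15. n8.acc = 23  [B.cnt + 25]
16. n8.idx = -3  [-3]
17. n5.depth = false  [A₀.val > 10]
18. n1.depth = false  [false]
19. n0.wid = -7  [-7]
20. n0.depth = "kv"  ["kv"]
21. n0.env = -7  [-7]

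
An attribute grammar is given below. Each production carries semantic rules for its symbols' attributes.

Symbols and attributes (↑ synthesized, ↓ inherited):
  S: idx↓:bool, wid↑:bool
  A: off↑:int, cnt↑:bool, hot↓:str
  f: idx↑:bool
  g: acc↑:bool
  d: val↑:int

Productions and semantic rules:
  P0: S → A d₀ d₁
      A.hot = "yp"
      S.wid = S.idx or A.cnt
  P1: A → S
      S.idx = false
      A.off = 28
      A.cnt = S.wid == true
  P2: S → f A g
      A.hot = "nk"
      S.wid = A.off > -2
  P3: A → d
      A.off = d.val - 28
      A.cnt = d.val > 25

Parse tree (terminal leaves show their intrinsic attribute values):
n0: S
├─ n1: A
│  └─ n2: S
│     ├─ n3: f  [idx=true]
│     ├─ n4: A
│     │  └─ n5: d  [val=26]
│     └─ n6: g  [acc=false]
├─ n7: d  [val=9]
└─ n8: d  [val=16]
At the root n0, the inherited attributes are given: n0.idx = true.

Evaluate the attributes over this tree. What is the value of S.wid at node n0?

true

1. n0.idx = true  [given at root]
2. n1.hot = "yp"  ["yp"]
3. n2.idx = false  [false]
4. n3.idx = true  [terminal]
5. n4.hot = "nk"  ["nk"]
6. n5.val = 26  [terminal]
7. n4.off = -2  [d.val - 28]
8. n4.cnt = true  [d.val > 25]
9. n6.acc = false  [terminal]
10. n2.wid = false  [A.off > -2]
11. n1.off = 28  [28]
12. n1.cnt = false  [S.wid == true]
13. n7.val = 9  [terminal]
14. n8.val = 16  [terminal]
15. n0.wid = true  [S.idx or A.cnt]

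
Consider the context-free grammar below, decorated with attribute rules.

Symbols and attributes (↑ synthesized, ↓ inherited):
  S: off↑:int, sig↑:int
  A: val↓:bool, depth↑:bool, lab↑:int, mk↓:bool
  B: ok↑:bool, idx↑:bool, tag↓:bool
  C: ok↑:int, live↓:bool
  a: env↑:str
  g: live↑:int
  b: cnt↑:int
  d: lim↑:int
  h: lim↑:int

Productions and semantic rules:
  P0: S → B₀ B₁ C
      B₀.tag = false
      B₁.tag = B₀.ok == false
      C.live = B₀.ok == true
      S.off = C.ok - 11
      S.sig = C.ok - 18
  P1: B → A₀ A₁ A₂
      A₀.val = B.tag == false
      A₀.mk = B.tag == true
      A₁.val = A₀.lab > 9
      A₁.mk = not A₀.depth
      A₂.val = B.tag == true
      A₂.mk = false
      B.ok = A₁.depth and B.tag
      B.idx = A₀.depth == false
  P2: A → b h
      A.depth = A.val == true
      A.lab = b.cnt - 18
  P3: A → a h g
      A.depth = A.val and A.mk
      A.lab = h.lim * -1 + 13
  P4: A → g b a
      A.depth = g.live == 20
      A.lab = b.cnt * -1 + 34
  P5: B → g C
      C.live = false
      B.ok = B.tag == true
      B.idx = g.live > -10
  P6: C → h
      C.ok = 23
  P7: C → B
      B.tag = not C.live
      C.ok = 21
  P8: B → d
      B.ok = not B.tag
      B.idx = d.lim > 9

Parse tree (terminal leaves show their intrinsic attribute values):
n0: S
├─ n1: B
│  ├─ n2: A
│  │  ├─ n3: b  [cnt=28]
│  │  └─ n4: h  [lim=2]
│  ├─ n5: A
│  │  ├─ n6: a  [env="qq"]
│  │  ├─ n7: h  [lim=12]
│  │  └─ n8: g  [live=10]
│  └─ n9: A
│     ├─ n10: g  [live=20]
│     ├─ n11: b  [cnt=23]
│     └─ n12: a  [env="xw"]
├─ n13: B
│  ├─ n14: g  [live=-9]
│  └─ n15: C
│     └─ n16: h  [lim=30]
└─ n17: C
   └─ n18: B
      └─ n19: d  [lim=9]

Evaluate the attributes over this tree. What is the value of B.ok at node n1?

1. n1.tag = false  [false]
2. n2.val = true  [B.tag == false]
3. n2.mk = false  [B.tag == true]
4. n3.cnt = 28  [terminal]
5. n4.lim = 2  [terminal]
6. n2.depth = true  [A.val == true]
7. n2.lab = 10  [b.cnt - 18]
8. n5.val = true  [A₀.lab > 9]
9. n5.mk = false  [not A₀.depth]
10. n6.env = "qq"  [terminal]
11. n7.lim = 12  [terminal]
12. n8.live = 10  [terminal]
13. n5.depth = false  [A.val and A.mk]
14. n5.lab = 1  [h.lim * -1 + 13]
15. n9.val = false  [B.tag == true]
16. n9.mk = false  [false]
17. n10.live = 20  [terminal]
18. n11.cnt = 23  [terminal]
19. n12.env = "xw"  [terminal]
20. n9.depth = true  [g.live == 20]
21. n9.lab = 11  [b.cnt * -1 + 34]
22. n1.ok = false  [A₁.depth and B.tag]
23. n1.idx = false  [A₀.depth == false]
24. n13.tag = true  [B₀.ok == false]
25. n14.live = -9  [terminal]
26. n15.live = false  [false]
27. n16.lim = 30  [terminal]
28. n15.ok = 23  [23]
29. n13.ok = true  [B.tag == true]
30. n13.idx = true  [g.live > -10]
31. n17.live = false  [B₀.ok == true]
32. n18.tag = true  [not C.live]
33. n19.lim = 9  [terminal]
34. n18.ok = false  [not B.tag]
35. n18.idx = false  [d.lim > 9]
36. n17.ok = 21  [21]
37. n0.off = 10  [C.ok - 11]
38. n0.sig = 3  [C.ok - 18]

false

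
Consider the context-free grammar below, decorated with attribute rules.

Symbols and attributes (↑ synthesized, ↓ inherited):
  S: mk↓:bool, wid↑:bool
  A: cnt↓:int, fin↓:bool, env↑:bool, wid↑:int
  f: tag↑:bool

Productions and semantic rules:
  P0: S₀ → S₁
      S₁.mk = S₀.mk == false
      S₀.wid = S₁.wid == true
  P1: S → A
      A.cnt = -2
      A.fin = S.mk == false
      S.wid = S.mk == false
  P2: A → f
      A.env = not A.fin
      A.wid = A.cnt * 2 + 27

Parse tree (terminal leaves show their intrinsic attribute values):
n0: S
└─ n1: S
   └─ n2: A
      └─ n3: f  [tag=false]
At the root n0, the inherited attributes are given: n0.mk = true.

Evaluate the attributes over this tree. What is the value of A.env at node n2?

1. n0.mk = true  [given at root]
2. n1.mk = false  [S₀.mk == false]
3. n2.cnt = -2  [-2]
4. n2.fin = true  [S.mk == false]
5. n3.tag = false  [terminal]
6. n2.env = false  [not A.fin]
7. n2.wid = 23  [A.cnt * 2 + 27]
8. n1.wid = true  [S.mk == false]
9. n0.wid = true  [S₁.wid == true]

false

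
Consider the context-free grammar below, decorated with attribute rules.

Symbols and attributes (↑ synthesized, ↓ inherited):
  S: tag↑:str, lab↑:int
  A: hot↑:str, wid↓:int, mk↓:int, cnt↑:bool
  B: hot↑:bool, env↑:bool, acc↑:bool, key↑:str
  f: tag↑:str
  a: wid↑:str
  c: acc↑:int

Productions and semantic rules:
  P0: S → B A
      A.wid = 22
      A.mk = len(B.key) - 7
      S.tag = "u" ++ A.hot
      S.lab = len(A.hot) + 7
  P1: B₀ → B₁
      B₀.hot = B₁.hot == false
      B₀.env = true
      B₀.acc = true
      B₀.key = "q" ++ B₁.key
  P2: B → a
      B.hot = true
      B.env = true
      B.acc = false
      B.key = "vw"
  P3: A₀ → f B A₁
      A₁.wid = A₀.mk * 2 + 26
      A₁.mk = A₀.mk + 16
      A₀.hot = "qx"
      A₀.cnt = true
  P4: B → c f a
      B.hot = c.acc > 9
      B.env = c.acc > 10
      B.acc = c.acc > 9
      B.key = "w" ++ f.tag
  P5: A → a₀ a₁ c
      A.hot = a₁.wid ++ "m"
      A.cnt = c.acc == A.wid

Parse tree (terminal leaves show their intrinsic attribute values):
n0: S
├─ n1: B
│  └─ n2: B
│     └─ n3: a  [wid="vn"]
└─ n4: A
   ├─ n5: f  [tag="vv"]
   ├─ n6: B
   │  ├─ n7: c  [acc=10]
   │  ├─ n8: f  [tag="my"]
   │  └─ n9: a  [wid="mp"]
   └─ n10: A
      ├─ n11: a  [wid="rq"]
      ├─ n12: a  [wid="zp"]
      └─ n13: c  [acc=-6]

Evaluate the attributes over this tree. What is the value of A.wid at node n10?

18

1. n3.wid = "vn"  [terminal]
2. n2.hot = true  [true]
3. n2.env = true  [true]
4. n2.acc = false  [false]
5. n2.key = "vw"  ["vw"]
6. n1.hot = false  [B₁.hot == false]
7. n1.env = true  [true]
8. n1.acc = true  [true]
9. n1.key = "qvw"  ["q" ++ B₁.key]
10. n4.wid = 22  [22]
11. n4.mk = -4  [len(B.key) - 7]
12. n5.tag = "vv"  [terminal]
13. n7.acc = 10  [terminal]
14. n8.tag = "my"  [terminal]
15. n9.wid = "mp"  [terminal]
16. n6.hot = true  [c.acc > 9]
17. n6.env = false  [c.acc > 10]
18. n6.acc = true  [c.acc > 9]
19. n6.key = "wmy"  ["w" ++ f.tag]
20. n10.wid = 18  [A₀.mk * 2 + 26]
21. n10.mk = 12  [A₀.mk + 16]
22. n11.wid = "rq"  [terminal]
23. n12.wid = "zp"  [terminal]
24. n13.acc = -6  [terminal]
25. n10.hot = "zpm"  [a₁.wid ++ "m"]
26. n10.cnt = false  [c.acc == A.wid]
27. n4.hot = "qx"  ["qx"]
28. n4.cnt = true  [true]
29. n0.tag = "uqx"  ["u" ++ A.hot]
30. n0.lab = 9  [len(A.hot) + 7]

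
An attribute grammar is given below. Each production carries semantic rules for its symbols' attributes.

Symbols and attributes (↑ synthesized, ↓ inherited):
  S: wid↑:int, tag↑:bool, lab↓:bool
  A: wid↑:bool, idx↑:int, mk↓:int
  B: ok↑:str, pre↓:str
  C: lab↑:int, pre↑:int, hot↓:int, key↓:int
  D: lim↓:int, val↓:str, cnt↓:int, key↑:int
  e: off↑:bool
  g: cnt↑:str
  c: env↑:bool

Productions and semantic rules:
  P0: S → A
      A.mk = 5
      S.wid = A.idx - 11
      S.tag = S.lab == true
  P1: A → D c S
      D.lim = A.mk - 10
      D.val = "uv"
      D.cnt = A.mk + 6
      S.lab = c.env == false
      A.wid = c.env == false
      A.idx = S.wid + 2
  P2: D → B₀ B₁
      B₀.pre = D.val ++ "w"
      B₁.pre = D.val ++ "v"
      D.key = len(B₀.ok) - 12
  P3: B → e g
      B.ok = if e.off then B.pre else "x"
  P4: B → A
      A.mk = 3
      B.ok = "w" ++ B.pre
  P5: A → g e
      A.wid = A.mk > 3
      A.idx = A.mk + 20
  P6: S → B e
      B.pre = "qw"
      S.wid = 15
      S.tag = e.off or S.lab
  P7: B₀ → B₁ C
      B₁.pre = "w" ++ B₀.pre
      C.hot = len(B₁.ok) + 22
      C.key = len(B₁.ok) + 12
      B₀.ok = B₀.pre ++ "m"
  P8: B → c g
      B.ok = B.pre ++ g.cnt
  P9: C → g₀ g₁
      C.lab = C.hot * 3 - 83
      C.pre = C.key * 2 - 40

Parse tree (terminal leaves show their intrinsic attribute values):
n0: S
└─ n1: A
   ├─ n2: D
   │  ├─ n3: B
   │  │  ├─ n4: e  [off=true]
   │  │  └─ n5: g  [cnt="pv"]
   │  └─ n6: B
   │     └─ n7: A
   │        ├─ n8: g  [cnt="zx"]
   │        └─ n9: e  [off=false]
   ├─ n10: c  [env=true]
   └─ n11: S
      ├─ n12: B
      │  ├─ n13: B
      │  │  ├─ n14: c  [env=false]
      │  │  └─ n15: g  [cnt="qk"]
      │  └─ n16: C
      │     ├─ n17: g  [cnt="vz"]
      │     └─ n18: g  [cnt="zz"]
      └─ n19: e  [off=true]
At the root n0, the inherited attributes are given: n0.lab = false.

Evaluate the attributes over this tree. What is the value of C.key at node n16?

17

1. n0.lab = false  [given at root]
2. n1.mk = 5  [5]
3. n2.lim = -5  [A.mk - 10]
4. n2.val = "uv"  ["uv"]
5. n2.cnt = 11  [A.mk + 6]
6. n3.pre = "uvw"  [D.val ++ "w"]
7. n4.off = true  [terminal]
8. n5.cnt = "pv"  [terminal]
9. n3.ok = "uvw"  [if e.off then B.pre else "x"]
10. n6.pre = "uvv"  [D.val ++ "v"]
11. n7.mk = 3  [3]
12. n8.cnt = "zx"  [terminal]
13. n9.off = false  [terminal]
14. n7.wid = false  [A.mk > 3]
15. n7.idx = 23  [A.mk + 20]
16. n6.ok = "wuvv"  ["w" ++ B.pre]
17. n2.key = -9  [len(B₀.ok) - 12]
18. n10.env = true  [terminal]
19. n11.lab = false  [c.env == false]
20. n12.pre = "qw"  ["qw"]
21. n13.pre = "wqw"  ["w" ++ B₀.pre]
22. n14.env = false  [terminal]
23. n15.cnt = "qk"  [terminal]
24. n13.ok = "wqwqk"  [B.pre ++ g.cnt]
25. n16.hot = 27  [len(B₁.ok) + 22]
26. n16.key = 17  [len(B₁.ok) + 12]
27. n17.cnt = "vz"  [terminal]
28. n18.cnt = "zz"  [terminal]
29. n16.lab = -2  [C.hot * 3 - 83]
30. n16.pre = -6  [C.key * 2 - 40]
31. n12.ok = "qwm"  [B₀.pre ++ "m"]
32. n19.off = true  [terminal]
33. n11.wid = 15  [15]
34. n11.tag = true  [e.off or S.lab]
35. n1.wid = false  [c.env == false]
36. n1.idx = 17  [S.wid + 2]
37. n0.wid = 6  [A.idx - 11]
38. n0.tag = false  [S.lab == true]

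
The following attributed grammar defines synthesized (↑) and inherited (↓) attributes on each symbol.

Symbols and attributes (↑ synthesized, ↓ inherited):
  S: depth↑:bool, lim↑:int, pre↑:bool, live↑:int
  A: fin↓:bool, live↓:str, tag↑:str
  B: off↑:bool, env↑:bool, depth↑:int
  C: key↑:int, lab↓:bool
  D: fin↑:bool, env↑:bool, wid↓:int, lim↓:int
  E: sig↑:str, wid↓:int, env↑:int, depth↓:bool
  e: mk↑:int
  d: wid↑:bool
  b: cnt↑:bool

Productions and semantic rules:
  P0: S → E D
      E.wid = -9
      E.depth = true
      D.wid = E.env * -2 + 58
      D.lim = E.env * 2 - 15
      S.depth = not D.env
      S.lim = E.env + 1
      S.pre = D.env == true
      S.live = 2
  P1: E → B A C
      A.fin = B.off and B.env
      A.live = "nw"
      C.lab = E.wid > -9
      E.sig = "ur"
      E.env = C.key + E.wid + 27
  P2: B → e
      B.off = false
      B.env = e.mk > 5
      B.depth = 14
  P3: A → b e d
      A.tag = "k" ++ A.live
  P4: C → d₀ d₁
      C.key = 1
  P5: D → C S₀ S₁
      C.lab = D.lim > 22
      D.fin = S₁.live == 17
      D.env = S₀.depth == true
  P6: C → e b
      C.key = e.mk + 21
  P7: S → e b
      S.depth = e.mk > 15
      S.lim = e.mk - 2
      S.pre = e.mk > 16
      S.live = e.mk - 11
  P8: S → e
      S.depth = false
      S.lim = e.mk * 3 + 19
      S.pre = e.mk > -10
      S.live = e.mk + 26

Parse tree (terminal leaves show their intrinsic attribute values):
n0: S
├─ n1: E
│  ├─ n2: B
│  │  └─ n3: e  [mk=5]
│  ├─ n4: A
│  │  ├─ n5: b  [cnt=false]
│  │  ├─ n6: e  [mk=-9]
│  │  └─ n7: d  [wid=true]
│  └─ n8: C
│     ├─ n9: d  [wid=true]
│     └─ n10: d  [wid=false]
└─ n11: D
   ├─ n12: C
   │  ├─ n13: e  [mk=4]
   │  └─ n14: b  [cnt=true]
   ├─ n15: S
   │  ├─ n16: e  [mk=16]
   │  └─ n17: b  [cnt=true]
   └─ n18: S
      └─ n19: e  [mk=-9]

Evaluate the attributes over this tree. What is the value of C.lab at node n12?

1. n1.wid = -9  [-9]
2. n1.depth = true  [true]
3. n3.mk = 5  [terminal]
4. n2.off = false  [false]
5. n2.env = false  [e.mk > 5]
6. n2.depth = 14  [14]
7. n4.fin = false  [B.off and B.env]
8. n4.live = "nw"  ["nw"]
9. n5.cnt = false  [terminal]
10. n6.mk = -9  [terminal]
11. n7.wid = true  [terminal]
12. n4.tag = "knw"  ["k" ++ A.live]
13. n8.lab = false  [E.wid > -9]
14. n9.wid = true  [terminal]
15. n10.wid = false  [terminal]
16. n8.key = 1  [1]
17. n1.sig = "ur"  ["ur"]
18. n1.env = 19  [C.key + E.wid + 27]
19. n11.wid = 20  [E.env * -2 + 58]
20. n11.lim = 23  [E.env * 2 - 15]
21. n12.lab = true  [D.lim > 22]
22. n13.mk = 4  [terminal]
23. n14.cnt = true  [terminal]
24. n12.key = 25  [e.mk + 21]
25. n16.mk = 16  [terminal]
26. n17.cnt = true  [terminal]
27. n15.depth = true  [e.mk > 15]
28. n15.lim = 14  [e.mk - 2]
29. n15.pre = false  [e.mk > 16]
30. n15.live = 5  [e.mk - 11]
31. n19.mk = -9  [terminal]
32. n18.depth = false  [false]
33. n18.lim = -8  [e.mk * 3 + 19]
34. n18.pre = true  [e.mk > -10]
35. n18.live = 17  [e.mk + 26]
36. n11.fin = true  [S₁.live == 17]
37. n11.env = true  [S₀.depth == true]
38. n0.depth = false  [not D.env]
39. n0.lim = 20  [E.env + 1]
40. n0.pre = true  [D.env == true]
41. n0.live = 2  [2]

true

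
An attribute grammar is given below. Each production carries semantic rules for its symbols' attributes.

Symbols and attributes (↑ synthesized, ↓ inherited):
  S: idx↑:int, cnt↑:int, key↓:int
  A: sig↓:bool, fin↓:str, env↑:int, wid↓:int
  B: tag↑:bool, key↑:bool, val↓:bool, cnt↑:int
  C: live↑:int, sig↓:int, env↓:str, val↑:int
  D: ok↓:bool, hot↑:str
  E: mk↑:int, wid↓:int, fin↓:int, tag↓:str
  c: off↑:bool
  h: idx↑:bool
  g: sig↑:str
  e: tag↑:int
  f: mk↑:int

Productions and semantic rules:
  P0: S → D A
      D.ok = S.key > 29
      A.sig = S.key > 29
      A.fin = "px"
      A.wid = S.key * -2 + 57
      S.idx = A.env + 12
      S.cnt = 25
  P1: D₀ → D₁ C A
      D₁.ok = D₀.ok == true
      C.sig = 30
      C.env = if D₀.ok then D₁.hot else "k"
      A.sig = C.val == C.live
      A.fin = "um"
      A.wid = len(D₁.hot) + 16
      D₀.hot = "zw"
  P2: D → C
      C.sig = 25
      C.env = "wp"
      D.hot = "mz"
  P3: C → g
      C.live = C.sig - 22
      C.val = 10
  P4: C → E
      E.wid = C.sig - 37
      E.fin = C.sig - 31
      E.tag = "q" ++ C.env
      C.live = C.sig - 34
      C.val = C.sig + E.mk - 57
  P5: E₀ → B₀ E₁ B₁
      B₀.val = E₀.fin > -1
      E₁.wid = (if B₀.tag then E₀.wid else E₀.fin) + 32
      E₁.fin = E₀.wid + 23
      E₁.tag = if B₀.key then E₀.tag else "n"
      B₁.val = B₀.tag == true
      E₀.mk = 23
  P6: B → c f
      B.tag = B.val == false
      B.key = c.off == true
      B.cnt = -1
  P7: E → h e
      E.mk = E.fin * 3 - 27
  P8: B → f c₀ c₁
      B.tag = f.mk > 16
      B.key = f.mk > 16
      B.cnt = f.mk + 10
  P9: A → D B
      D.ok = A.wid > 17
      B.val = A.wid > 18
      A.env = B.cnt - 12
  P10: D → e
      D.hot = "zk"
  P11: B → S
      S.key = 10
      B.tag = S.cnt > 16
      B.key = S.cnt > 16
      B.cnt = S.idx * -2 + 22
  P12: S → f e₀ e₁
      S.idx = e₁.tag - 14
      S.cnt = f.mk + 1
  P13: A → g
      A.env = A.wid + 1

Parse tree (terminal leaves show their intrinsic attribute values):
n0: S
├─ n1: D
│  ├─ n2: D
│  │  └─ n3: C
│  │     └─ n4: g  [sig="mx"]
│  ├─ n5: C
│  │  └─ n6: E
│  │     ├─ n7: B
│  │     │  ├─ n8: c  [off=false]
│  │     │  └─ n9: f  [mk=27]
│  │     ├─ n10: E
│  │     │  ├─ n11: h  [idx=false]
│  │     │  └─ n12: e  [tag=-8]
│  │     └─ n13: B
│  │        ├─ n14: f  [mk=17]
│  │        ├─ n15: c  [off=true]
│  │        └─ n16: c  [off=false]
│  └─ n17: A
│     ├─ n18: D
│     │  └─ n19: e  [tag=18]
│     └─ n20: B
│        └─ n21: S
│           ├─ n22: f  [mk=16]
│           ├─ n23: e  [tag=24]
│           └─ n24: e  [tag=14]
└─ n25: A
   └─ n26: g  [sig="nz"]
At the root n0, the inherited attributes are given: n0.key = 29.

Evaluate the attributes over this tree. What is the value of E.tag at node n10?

1. n0.key = 29  [given at root]
2. n1.ok = false  [S.key > 29]
3. n2.ok = false  [D₀.ok == true]
4. n3.sig = 25  [25]
5. n3.env = "wp"  ["wp"]
6. n4.sig = "mx"  [terminal]
7. n3.live = 3  [C.sig - 22]
8. n3.val = 10  [10]
9. n2.hot = "mz"  ["mz"]
10. n5.sig = 30  [30]
11. n5.env = "k"  [if D₀.ok then D₁.hot else "k"]
12. n6.wid = -7  [C.sig - 37]
13. n6.fin = -1  [C.sig - 31]
14. n6.tag = "qk"  ["q" ++ C.env]
15. n7.val = false  [E₀.fin > -1]
16. n8.off = false  [terminal]
17. n9.mk = 27  [terminal]
18. n7.tag = true  [B.val == false]
19. n7.key = false  [c.off == true]
20. n7.cnt = -1  [-1]
21. n10.wid = 25  [(if B₀.tag then E₀.wid else E₀.fin) + 32]
22. n10.fin = 16  [E₀.wid + 23]
23. n10.tag = "n"  [if B₀.key then E₀.tag else "n"]
24. n11.idx = false  [terminal]
25. n12.tag = -8  [terminal]
26. n10.mk = 21  [E.fin * 3 - 27]
27. n13.val = true  [B₀.tag == true]
28. n14.mk = 17  [terminal]
29. n15.off = true  [terminal]
30. n16.off = false  [terminal]
31. n13.tag = true  [f.mk > 16]
32. n13.key = true  [f.mk > 16]
33. n13.cnt = 27  [f.mk + 10]
34. n6.mk = 23  [23]
35. n5.live = -4  [C.sig - 34]
36. n5.val = -4  [C.sig + E.mk - 57]
37. n17.sig = true  [C.val == C.live]
38. n17.fin = "um"  ["um"]
39. n17.wid = 18  [len(D₁.hot) + 16]
40. n18.ok = true  [A.wid > 17]
41. n19.tag = 18  [terminal]
42. n18.hot = "zk"  ["zk"]
43. n20.val = false  [A.wid > 18]
44. n21.key = 10  [10]
45. n22.mk = 16  [terminal]
46. n23.tag = 24  [terminal]
47. n24.tag = 14  [terminal]
48. n21.idx = 0  [e₁.tag - 14]
49. n21.cnt = 17  [f.mk + 1]
50. n20.tag = true  [S.cnt > 16]
51. n20.key = true  [S.cnt > 16]
52. n20.cnt = 22  [S.idx * -2 + 22]
53. n17.env = 10  [B.cnt - 12]
54. n1.hot = "zw"  ["zw"]
55. n25.sig = false  [S.key > 29]
56. n25.fin = "px"  ["px"]
57. n25.wid = -1  [S.key * -2 + 57]
58. n26.sig = "nz"  [terminal]
59. n25.env = 0  [A.wid + 1]
60. n0.idx = 12  [A.env + 12]
61. n0.cnt = 25  [25]

"n"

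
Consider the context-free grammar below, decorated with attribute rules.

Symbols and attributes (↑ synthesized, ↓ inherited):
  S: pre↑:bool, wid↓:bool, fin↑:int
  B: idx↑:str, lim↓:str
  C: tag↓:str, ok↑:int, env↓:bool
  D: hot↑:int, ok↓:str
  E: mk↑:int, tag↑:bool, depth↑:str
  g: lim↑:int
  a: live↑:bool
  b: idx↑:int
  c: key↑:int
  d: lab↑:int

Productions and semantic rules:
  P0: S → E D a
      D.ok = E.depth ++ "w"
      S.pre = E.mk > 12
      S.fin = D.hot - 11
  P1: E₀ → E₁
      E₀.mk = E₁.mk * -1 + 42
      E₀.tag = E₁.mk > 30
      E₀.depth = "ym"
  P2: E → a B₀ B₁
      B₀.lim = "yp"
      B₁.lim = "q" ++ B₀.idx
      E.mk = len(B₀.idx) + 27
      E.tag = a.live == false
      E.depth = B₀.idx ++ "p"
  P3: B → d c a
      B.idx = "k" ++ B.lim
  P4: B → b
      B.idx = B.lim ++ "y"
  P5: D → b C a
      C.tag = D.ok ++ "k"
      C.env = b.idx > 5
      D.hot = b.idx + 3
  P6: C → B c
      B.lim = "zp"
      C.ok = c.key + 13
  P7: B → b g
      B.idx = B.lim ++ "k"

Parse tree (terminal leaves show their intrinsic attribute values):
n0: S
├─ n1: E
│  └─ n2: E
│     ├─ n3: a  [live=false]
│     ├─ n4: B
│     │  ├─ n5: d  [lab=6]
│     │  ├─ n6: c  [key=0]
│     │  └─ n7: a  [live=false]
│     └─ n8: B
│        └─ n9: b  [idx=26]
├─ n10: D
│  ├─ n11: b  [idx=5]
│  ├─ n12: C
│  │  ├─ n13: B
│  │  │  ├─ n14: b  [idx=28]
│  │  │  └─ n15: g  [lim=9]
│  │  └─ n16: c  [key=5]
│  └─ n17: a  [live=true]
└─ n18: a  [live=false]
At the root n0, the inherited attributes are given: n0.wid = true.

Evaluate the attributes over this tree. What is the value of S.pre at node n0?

false

1. n0.wid = true  [given at root]
2. n3.live = false  [terminal]
3. n4.lim = "yp"  ["yp"]
4. n5.lab = 6  [terminal]
5. n6.key = 0  [terminal]
6. n7.live = false  [terminal]
7. n4.idx = "kyp"  ["k" ++ B.lim]
8. n8.lim = "qkyp"  ["q" ++ B₀.idx]
9. n9.idx = 26  [terminal]
10. n8.idx = "qkypy"  [B.lim ++ "y"]
11. n2.mk = 30  [len(B₀.idx) + 27]
12. n2.tag = true  [a.live == false]
13. n2.depth = "kypp"  [B₀.idx ++ "p"]
14. n1.mk = 12  [E₁.mk * -1 + 42]
15. n1.tag = false  [E₁.mk > 30]
16. n1.depth = "ym"  ["ym"]
17. n10.ok = "ymw"  [E.depth ++ "w"]
18. n11.idx = 5  [terminal]
19. n12.tag = "ymwk"  [D.ok ++ "k"]
20. n12.env = false  [b.idx > 5]
21. n13.lim = "zp"  ["zp"]
22. n14.idx = 28  [terminal]
23. n15.lim = 9  [terminal]
24. n13.idx = "zpk"  [B.lim ++ "k"]
25. n16.key = 5  [terminal]
26. n12.ok = 18  [c.key + 13]
27. n17.live = true  [terminal]
28. n10.hot = 8  [b.idx + 3]
29. n18.live = false  [terminal]
30. n0.pre = false  [E.mk > 12]
31. n0.fin = -3  [D.hot - 11]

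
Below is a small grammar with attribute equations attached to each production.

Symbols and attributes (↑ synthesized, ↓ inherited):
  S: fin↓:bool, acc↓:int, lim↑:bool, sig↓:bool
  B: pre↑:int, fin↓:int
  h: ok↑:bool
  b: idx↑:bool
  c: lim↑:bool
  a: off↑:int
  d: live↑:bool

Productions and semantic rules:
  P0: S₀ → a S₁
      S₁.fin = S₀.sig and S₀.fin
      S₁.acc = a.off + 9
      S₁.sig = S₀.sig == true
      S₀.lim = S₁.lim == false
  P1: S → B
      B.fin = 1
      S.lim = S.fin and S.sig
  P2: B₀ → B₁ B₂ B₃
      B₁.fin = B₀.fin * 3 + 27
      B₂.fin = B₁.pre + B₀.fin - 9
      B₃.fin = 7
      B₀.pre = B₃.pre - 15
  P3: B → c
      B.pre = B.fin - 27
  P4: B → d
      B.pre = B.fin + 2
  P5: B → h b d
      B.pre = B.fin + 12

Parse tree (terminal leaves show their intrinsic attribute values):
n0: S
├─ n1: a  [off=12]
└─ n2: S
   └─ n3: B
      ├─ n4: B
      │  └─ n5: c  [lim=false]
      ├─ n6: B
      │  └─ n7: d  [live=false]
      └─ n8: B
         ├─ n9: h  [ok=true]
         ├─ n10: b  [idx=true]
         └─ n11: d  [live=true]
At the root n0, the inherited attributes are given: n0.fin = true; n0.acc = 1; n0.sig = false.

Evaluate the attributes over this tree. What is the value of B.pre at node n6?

1. n0.fin = true  [given at root]
2. n0.acc = 1  [given at root]
3. n0.sig = false  [given at root]
4. n1.off = 12  [terminal]
5. n2.fin = false  [S₀.sig and S₀.fin]
6. n2.acc = 21  [a.off + 9]
7. n2.sig = false  [S₀.sig == true]
8. n3.fin = 1  [1]
9. n4.fin = 30  [B₀.fin * 3 + 27]
10. n5.lim = false  [terminal]
11. n4.pre = 3  [B.fin - 27]
12. n6.fin = -5  [B₁.pre + B₀.fin - 9]
13. n7.live = false  [terminal]
14. n6.pre = -3  [B.fin + 2]
15. n8.fin = 7  [7]
16. n9.ok = true  [terminal]
17. n10.idx = true  [terminal]
18. n11.live = true  [terminal]
19. n8.pre = 19  [B.fin + 12]
20. n3.pre = 4  [B₃.pre - 15]
21. n2.lim = false  [S.fin and S.sig]
22. n0.lim = true  [S₁.lim == false]

-3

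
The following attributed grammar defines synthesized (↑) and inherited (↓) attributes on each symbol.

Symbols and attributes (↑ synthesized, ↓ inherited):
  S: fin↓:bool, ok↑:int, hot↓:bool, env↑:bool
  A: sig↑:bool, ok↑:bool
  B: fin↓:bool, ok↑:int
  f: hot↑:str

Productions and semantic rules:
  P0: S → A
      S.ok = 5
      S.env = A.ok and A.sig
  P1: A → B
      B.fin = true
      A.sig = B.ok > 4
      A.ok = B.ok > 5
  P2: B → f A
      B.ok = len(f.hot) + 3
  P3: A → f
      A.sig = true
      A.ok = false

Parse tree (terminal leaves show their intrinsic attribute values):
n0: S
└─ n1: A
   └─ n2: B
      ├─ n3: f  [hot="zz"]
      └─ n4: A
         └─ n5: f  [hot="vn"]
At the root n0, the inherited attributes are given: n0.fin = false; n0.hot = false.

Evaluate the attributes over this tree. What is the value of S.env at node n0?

1. n0.fin = false  [given at root]
2. n0.hot = false  [given at root]
3. n2.fin = true  [true]
4. n3.hot = "zz"  [terminal]
5. n5.hot = "vn"  [terminal]
6. n4.sig = true  [true]
7. n4.ok = false  [false]
8. n2.ok = 5  [len(f.hot) + 3]
9. n1.sig = true  [B.ok > 4]
10. n1.ok = false  [B.ok > 5]
11. n0.ok = 5  [5]
12. n0.env = false  [A.ok and A.sig]

false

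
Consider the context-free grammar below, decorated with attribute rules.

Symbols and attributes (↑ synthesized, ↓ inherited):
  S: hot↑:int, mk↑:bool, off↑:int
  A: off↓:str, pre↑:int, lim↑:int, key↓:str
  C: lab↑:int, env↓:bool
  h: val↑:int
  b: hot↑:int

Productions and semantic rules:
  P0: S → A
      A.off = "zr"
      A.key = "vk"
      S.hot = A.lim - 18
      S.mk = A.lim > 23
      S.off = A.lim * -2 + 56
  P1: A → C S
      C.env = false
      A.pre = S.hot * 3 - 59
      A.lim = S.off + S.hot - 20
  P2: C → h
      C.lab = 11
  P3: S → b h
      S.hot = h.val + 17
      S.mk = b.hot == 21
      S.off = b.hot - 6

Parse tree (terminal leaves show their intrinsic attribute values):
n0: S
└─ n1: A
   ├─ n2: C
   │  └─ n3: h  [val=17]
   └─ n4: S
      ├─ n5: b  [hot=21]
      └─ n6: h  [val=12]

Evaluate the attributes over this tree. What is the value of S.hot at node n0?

6

1. n1.off = "zr"  ["zr"]
2. n1.key = "vk"  ["vk"]
3. n2.env = false  [false]
4. n3.val = 17  [terminal]
5. n2.lab = 11  [11]
6. n5.hot = 21  [terminal]
7. n6.val = 12  [terminal]
8. n4.hot = 29  [h.val + 17]
9. n4.mk = true  [b.hot == 21]
10. n4.off = 15  [b.hot - 6]
11. n1.pre = 28  [S.hot * 3 - 59]
12. n1.lim = 24  [S.off + S.hot - 20]
13. n0.hot = 6  [A.lim - 18]
14. n0.mk = true  [A.lim > 23]
15. n0.off = 8  [A.lim * -2 + 56]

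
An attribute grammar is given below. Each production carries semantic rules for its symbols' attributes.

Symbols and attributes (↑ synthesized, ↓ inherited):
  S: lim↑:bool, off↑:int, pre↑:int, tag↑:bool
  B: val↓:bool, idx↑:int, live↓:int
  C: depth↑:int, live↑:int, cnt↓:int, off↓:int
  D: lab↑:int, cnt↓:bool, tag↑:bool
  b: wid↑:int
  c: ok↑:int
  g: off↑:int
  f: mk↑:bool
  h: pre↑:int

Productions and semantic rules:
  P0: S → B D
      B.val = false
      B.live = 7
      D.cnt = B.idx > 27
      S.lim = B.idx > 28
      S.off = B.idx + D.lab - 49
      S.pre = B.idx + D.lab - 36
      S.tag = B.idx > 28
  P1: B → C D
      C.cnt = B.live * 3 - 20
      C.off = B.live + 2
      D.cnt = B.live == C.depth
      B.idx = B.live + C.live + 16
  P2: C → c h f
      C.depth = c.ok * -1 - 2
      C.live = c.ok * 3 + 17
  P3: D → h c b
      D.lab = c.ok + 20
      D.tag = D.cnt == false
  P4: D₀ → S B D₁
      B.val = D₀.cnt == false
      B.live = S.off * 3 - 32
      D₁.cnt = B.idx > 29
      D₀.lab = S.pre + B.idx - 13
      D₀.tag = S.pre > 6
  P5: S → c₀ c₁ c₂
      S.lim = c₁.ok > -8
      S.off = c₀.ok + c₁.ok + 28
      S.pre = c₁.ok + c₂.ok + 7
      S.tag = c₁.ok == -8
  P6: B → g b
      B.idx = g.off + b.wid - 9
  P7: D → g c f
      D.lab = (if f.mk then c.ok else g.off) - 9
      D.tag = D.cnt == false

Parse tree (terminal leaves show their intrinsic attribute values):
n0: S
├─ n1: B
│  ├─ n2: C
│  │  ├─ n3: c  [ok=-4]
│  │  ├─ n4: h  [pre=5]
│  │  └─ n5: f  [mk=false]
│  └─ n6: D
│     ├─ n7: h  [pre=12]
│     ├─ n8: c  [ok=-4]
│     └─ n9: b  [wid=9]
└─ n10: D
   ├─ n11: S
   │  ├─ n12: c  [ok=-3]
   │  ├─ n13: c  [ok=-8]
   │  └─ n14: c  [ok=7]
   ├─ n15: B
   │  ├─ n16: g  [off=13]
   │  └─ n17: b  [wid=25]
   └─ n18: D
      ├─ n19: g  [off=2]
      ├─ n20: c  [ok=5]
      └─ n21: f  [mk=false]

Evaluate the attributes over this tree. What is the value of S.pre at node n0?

1. n1.val = false  [false]
2. n1.live = 7  [7]
3. n2.cnt = 1  [B.live * 3 - 20]
4. n2.off = 9  [B.live + 2]
5. n3.ok = -4  [terminal]
6. n4.pre = 5  [terminal]
7. n5.mk = false  [terminal]
8. n2.depth = 2  [c.ok * -1 - 2]
9. n2.live = 5  [c.ok * 3 + 17]
10. n6.cnt = false  [B.live == C.depth]
11. n7.pre = 12  [terminal]
12. n8.ok = -4  [terminal]
13. n9.wid = 9  [terminal]
14. n6.lab = 16  [c.ok + 20]
15. n6.tag = true  [D.cnt == false]
16. n1.idx = 28  [B.live + C.live + 16]
17. n10.cnt = true  [B.idx > 27]
18. n12.ok = -3  [terminal]
19. n13.ok = -8  [terminal]
20. n14.ok = 7  [terminal]
21. n11.lim = false  [c₁.ok > -8]
22. n11.off = 17  [c₀.ok + c₁.ok + 28]
23. n11.pre = 6  [c₁.ok + c₂.ok + 7]
24. n11.tag = true  [c₁.ok == -8]
25. n15.val = false  [D₀.cnt == false]
26. n15.live = 19  [S.off * 3 - 32]
27. n16.off = 13  [terminal]
28. n17.wid = 25  [terminal]
29. n15.idx = 29  [g.off + b.wid - 9]
30. n18.cnt = false  [B.idx > 29]
31. n19.off = 2  [terminal]
32. n20.ok = 5  [terminal]
33. n21.mk = false  [terminal]
34. n18.lab = -7  [(if f.mk then c.ok else g.off) - 9]
35. n18.tag = true  [D.cnt == false]
36. n10.lab = 22  [S.pre + B.idx - 13]
37. n10.tag = false  [S.pre > 6]
38. n0.lim = false  [B.idx > 28]
39. n0.off = 1  [B.idx + D.lab - 49]
40. n0.pre = 14  [B.idx + D.lab - 36]
41. n0.tag = false  [B.idx > 28]

14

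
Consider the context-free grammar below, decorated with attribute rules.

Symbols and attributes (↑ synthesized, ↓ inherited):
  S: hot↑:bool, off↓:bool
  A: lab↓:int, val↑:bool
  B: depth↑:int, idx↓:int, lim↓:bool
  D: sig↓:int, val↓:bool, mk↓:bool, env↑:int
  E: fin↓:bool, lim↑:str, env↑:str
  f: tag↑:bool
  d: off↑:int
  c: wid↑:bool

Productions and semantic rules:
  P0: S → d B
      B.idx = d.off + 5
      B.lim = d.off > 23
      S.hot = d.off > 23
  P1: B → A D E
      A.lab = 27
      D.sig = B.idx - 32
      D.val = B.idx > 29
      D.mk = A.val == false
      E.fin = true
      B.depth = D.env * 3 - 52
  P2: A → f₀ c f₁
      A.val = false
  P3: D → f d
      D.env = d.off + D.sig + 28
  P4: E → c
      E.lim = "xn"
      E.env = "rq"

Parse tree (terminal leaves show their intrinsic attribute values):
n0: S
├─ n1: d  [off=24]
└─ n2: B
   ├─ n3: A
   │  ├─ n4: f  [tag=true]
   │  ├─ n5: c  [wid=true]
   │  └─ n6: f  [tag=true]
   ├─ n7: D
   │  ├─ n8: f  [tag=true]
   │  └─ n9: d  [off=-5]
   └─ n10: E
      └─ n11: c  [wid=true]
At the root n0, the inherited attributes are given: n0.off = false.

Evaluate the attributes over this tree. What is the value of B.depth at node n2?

8

1. n0.off = false  [given at root]
2. n1.off = 24  [terminal]
3. n2.idx = 29  [d.off + 5]
4. n2.lim = true  [d.off > 23]
5. n3.lab = 27  [27]
6. n4.tag = true  [terminal]
7. n5.wid = true  [terminal]
8. n6.tag = true  [terminal]
9. n3.val = false  [false]
10. n7.sig = -3  [B.idx - 32]
11. n7.val = false  [B.idx > 29]
12. n7.mk = true  [A.val == false]
13. n8.tag = true  [terminal]
14. n9.off = -5  [terminal]
15. n7.env = 20  [d.off + D.sig + 28]
16. n10.fin = true  [true]
17. n11.wid = true  [terminal]
18. n10.lim = "xn"  ["xn"]
19. n10.env = "rq"  ["rq"]
20. n2.depth = 8  [D.env * 3 - 52]
21. n0.hot = true  [d.off > 23]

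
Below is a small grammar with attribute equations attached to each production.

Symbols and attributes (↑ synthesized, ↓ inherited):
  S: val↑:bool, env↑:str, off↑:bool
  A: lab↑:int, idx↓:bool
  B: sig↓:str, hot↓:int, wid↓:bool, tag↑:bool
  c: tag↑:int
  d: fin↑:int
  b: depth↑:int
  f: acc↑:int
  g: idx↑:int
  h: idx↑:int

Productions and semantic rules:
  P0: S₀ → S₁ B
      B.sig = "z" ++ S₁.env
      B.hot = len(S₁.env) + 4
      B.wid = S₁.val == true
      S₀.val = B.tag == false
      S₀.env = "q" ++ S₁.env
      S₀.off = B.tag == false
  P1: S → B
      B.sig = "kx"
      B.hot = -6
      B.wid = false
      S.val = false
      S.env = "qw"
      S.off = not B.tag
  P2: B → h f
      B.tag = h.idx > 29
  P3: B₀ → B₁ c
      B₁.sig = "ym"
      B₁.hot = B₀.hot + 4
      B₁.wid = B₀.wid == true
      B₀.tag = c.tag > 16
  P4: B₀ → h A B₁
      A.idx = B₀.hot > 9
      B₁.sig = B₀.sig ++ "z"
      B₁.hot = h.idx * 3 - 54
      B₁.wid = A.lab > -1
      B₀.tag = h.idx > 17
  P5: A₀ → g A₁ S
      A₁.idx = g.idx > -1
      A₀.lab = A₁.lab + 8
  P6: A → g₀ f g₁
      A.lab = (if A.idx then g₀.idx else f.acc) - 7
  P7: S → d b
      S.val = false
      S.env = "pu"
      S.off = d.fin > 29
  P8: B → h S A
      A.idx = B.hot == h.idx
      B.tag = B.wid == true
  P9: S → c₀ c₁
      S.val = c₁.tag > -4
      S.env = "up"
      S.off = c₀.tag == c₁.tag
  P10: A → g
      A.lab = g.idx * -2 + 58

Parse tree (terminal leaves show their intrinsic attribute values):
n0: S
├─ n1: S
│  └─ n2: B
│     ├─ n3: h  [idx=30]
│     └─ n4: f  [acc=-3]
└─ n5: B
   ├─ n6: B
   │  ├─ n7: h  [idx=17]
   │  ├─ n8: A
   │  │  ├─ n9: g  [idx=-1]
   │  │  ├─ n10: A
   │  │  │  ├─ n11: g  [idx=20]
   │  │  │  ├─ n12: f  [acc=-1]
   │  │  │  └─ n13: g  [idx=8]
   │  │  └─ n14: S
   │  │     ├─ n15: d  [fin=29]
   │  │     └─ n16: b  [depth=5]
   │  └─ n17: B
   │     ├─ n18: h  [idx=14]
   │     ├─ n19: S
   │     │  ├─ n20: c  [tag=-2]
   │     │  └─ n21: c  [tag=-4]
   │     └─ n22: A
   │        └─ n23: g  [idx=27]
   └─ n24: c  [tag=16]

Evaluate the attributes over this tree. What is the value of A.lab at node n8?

0

1. n2.sig = "kx"  ["kx"]
2. n2.hot = -6  [-6]
3. n2.wid = false  [false]
4. n3.idx = 30  [terminal]
5. n4.acc = -3  [terminal]
6. n2.tag = true  [h.idx > 29]
7. n1.val = false  [false]
8. n1.env = "qw"  ["qw"]
9. n1.off = false  [not B.tag]
10. n5.sig = "zqw"  ["z" ++ S₁.env]
11. n5.hot = 6  [len(S₁.env) + 4]
12. n5.wid = false  [S₁.val == true]
13. n6.sig = "ym"  ["ym"]
14. n6.hot = 10  [B₀.hot + 4]
15. n6.wid = false  [B₀.wid == true]
16. n7.idx = 17  [terminal]
17. n8.idx = true  [B₀.hot > 9]
18. n9.idx = -1  [terminal]
19. n10.idx = false  [g.idx > -1]
20. n11.idx = 20  [terminal]
21. n12.acc = -1  [terminal]
22. n13.idx = 8  [terminal]
23. n10.lab = -8  [(if A.idx then g₀.idx else f.acc) - 7]
24. n15.fin = 29  [terminal]
25. n16.depth = 5  [terminal]
26. n14.val = false  [false]
27. n14.env = "pu"  ["pu"]
28. n14.off = false  [d.fin > 29]
29. n8.lab = 0  [A₁.lab + 8]
30. n17.sig = "ymz"  [B₀.sig ++ "z"]
31. n17.hot = -3  [h.idx * 3 - 54]
32. n17.wid = true  [A.lab > -1]
33. n18.idx = 14  [terminal]
34. n20.tag = -2  [terminal]
35. n21.tag = -4  [terminal]
36. n19.val = false  [c₁.tag > -4]
37. n19.env = "up"  ["up"]
38. n19.off = false  [c₀.tag == c₁.tag]
39. n22.idx = false  [B.hot == h.idx]
40. n23.idx = 27  [terminal]
41. n22.lab = 4  [g.idx * -2 + 58]
42. n17.tag = true  [B.wid == true]
43. n6.tag = false  [h.idx > 17]
44. n24.tag = 16  [terminal]
45. n5.tag = false  [c.tag > 16]
46. n0.val = true  [B.tag == false]
47. n0.env = "qqw"  ["q" ++ S₁.env]
48. n0.off = true  [B.tag == false]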